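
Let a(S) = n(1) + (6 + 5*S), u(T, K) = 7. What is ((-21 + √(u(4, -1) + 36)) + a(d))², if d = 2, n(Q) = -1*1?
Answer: (6 - √43)² ≈ 0.31074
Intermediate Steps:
n(Q) = -1
a(S) = 5 + 5*S (a(S) = -1 + (6 + 5*S) = 5 + 5*S)
((-21 + √(u(4, -1) + 36)) + a(d))² = ((-21 + √(7 + 36)) + (5 + 5*2))² = ((-21 + √43) + (5 + 10))² = ((-21 + √43) + 15)² = (-6 + √43)²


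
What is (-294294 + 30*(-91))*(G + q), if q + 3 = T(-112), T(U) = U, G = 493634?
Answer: -146586987456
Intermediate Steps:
q = -115 (q = -3 - 112 = -115)
(-294294 + 30*(-91))*(G + q) = (-294294 + 30*(-91))*(493634 - 115) = (-294294 - 2730)*493519 = -297024*493519 = -146586987456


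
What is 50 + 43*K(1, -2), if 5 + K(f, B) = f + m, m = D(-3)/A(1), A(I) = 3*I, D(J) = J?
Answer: -165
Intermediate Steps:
m = -1 (m = -3/(3*1) = -3/3 = -3*⅓ = -1)
K(f, B) = -6 + f (K(f, B) = -5 + (f - 1) = -5 + (-1 + f) = -6 + f)
50 + 43*K(1, -2) = 50 + 43*(-6 + 1) = 50 + 43*(-5) = 50 - 215 = -165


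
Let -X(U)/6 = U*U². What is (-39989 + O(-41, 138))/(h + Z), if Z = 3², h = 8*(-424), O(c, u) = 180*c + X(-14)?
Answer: 30905/3383 ≈ 9.1354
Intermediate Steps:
X(U) = -6*U³ (X(U) = -6*U*U² = -6*U³)
O(c, u) = 16464 + 180*c (O(c, u) = 180*c - 6*(-14)³ = 180*c - 6*(-2744) = 180*c + 16464 = 16464 + 180*c)
h = -3392
Z = 9
(-39989 + O(-41, 138))/(h + Z) = (-39989 + (16464 + 180*(-41)))/(-3392 + 9) = (-39989 + (16464 - 7380))/(-3383) = (-39989 + 9084)*(-1/3383) = -30905*(-1/3383) = 30905/3383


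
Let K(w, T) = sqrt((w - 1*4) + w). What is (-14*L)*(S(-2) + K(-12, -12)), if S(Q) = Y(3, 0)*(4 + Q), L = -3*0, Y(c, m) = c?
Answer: 0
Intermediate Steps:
L = 0
S(Q) = 12 + 3*Q (S(Q) = 3*(4 + Q) = 12 + 3*Q)
K(w, T) = sqrt(-4 + 2*w) (K(w, T) = sqrt((w - 4) + w) = sqrt((-4 + w) + w) = sqrt(-4 + 2*w))
(-14*L)*(S(-2) + K(-12, -12)) = (-14*0)*((12 + 3*(-2)) + sqrt(-4 + 2*(-12))) = 0*((12 - 6) + sqrt(-4 - 24)) = 0*(6 + sqrt(-28)) = 0*(6 + 2*I*sqrt(7)) = 0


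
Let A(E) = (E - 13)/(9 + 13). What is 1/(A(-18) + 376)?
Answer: 22/8241 ≈ 0.0026696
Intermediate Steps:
A(E) = -13/22 + E/22 (A(E) = (-13 + E)/22 = (-13 + E)*(1/22) = -13/22 + E/22)
1/(A(-18) + 376) = 1/((-13/22 + (1/22)*(-18)) + 376) = 1/((-13/22 - 9/11) + 376) = 1/(-31/22 + 376) = 1/(8241/22) = 22/8241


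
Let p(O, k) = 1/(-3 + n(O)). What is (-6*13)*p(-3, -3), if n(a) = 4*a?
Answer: 26/5 ≈ 5.2000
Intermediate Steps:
p(O, k) = 1/(-3 + 4*O)
(-6*13)*p(-3, -3) = (-6*13)/(-3 + 4*(-3)) = -78/(-3 - 12) = -78/(-15) = -78*(-1/15) = 26/5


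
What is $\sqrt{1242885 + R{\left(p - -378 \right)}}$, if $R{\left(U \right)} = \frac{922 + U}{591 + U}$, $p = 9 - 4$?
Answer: $\frac{\sqrt{1179096441330}}{974} \approx 1114.8$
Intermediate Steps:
$p = 5$ ($p = 9 - 4 = 5$)
$R{\left(U \right)} = \frac{922 + U}{591 + U}$
$\sqrt{1242885 + R{\left(p - -378 \right)}} = \sqrt{1242885 + \frac{922 + \left(5 - -378\right)}{591 + \left(5 - -378\right)}} = \sqrt{1242885 + \frac{922 + \left(5 + 378\right)}{591 + \left(5 + 378\right)}} = \sqrt{1242885 + \frac{922 + 383}{591 + 383}} = \sqrt{1242885 + \frac{1}{974} \cdot 1305} = \sqrt{1242885 + \frac{1305}{974}} = \sqrt{\frac{1210571295}{974}} = \frac{\sqrt{1179096441330}}{974}$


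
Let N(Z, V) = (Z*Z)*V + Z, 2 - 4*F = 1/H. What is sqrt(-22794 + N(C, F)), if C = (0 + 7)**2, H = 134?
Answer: 37*I*sqrt(1130558)/268 ≈ 146.8*I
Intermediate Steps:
C = 49 (C = 7**2 = 49)
F = 267/536 (F = 1/2 - 1/4/134 = 1/2 - 1/4*1/134 = 1/2 - 1/536 = 267/536 ≈ 0.49813)
N(Z, V) = Z + V*Z**2 (N(Z, V) = Z**2*V + Z = V*Z**2 + Z = Z + V*Z**2)
sqrt(-22794 + N(C, F)) = sqrt(-22794 + 49*(1 + (267/536)*49)) = sqrt(-22794 + 49*(1 + 13083/536)) = sqrt(-22794 + 49*(13619/536)) = sqrt(-22794 + 667331/536) = sqrt(-11550253/536) = 37*I*sqrt(1130558)/268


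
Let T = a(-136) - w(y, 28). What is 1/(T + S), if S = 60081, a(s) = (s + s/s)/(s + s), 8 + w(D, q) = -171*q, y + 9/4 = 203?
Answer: 272/17646679 ≈ 1.5414e-5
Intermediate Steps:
y = 803/4 (y = -9/4 + 203 = 803/4 ≈ 200.75)
w(D, q) = -8 - 171*q
a(s) = (1 + s)/(2*s) (a(s) = (s + 1)/((2*s)) = (1 + s)*(1/(2*s)) = (1 + s)/(2*s))
T = 1304647/272 (T = (1/2)*(1 - 136)/(-136) - (-8 - 171*28) = (1/2)*(-1/136)*(-135) - (-8 - 4788) = 135/272 - 1*(-4796) = 135/272 + 4796 = 1304647/272 ≈ 4796.5)
1/(T + S) = 1/(1304647/272 + 60081) = 1/(17646679/272) = 272/17646679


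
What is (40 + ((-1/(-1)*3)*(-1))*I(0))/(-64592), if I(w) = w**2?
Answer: -5/8074 ≈ -0.00061927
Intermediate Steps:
(40 + ((-1/(-1)*3)*(-1))*I(0))/(-64592) = (40 + ((-1/(-1)*3)*(-1))*0**2)/(-64592) = (40 + ((-1*(-1)*3)*(-1))*0)*(-1/64592) = (40 + ((1*3)*(-1))*0)*(-1/64592) = (40 + (3*(-1))*0)*(-1/64592) = (40 - 3*0)*(-1/64592) = (40 + 0)*(-1/64592) = 40*(-1/64592) = -5/8074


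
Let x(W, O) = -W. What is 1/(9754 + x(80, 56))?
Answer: 1/9674 ≈ 0.00010337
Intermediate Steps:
1/(9754 + x(80, 56)) = 1/(9754 - 1*80) = 1/(9754 - 80) = 1/9674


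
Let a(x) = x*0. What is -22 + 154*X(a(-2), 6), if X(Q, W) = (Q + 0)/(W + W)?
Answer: -22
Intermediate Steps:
a(x) = 0
X(Q, W) = Q/(2*W) (X(Q, W) = Q/((2*W)) = Q*(1/(2*W)) = Q/(2*W))
-22 + 154*X(a(-2), 6) = -22 + 154*((½)*0/6) = -22 + 154*((½)*0*(⅙)) = -22 + 154*0 = -22 + 0 = -22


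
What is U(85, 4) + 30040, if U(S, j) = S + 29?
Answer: 30154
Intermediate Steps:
U(S, j) = 29 + S
U(85, 4) + 30040 = (29 + 85) + 30040 = 114 + 30040 = 30154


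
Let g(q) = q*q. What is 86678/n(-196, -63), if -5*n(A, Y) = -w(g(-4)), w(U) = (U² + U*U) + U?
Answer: 216695/264 ≈ 820.81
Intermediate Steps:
g(q) = q²
w(U) = U + 2*U² (w(U) = (U² + U²) + U = 2*U² + U = U + 2*U²)
n(A, Y) = 528/5 (n(A, Y) = -(-1)*(-4)²*(1 + 2*(-4)²)/5 = -(-1)*16*(1 + 2*16)/5 = -(-1)*16*(1 + 32)/5 = -(-1)*16*33/5 = -(-1)*528/5 = -⅕*(-528) = 528/5)
86678/n(-196, -63) = 86678/(528/5) = 86678*(5/528) = 216695/264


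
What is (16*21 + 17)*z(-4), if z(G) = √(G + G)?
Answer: 706*I*√2 ≈ 998.43*I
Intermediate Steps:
z(G) = √2*√G (z(G) = √(2*G) = √2*√G)
(16*21 + 17)*z(-4) = (16*21 + 17)*(√2*√(-4)) = (336 + 17)*(√2*(2*I)) = 353*(2*I*√2) = 706*I*√2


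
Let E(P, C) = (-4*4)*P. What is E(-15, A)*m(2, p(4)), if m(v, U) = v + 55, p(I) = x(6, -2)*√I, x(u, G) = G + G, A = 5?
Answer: 13680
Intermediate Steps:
x(u, G) = 2*G
p(I) = -4*√I (p(I) = (2*(-2))*√I = -4*√I)
m(v, U) = 55 + v
E(P, C) = -16*P
E(-15, A)*m(2, p(4)) = (-16*(-15))*(55 + 2) = 240*57 = 13680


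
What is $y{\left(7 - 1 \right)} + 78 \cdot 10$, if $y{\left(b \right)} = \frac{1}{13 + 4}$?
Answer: $\frac{13261}{17} \approx 780.06$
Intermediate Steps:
$y{\left(b \right)} = \frac{1}{17}$
$y{\left(7 - 1 \right)} + 78 \cdot 10 = \frac{1}{17} + 78 \cdot 10 = \frac{1}{17} + 780 = \frac{13261}{17}$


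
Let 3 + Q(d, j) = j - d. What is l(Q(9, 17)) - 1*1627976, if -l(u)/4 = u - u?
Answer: -1627976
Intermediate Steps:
Q(d, j) = -3 + j - d (Q(d, j) = -3 + (j - d) = -3 + j - d)
l(u) = 0 (l(u) = -4*(u - u) = -4*0 = 0)
l(Q(9, 17)) - 1*1627976 = 0 - 1*1627976 = 0 - 1627976 = -1627976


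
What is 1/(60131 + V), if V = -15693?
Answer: 1/44438 ≈ 2.2503e-5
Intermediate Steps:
1/(60131 + V) = 1/(60131 - 15693) = 1/44438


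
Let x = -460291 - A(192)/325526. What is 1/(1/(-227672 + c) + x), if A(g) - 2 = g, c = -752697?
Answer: -159567799547/73447622116546733 ≈ -2.1725e-6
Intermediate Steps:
A(g) = 2 + g
x = -74918344130/162763 (x = -460291 - (2 + 192)/325526 = -460291 - 194/325526 = -460291 - 1*97/162763 = -460291 - 97/162763 = -74918344130/162763 ≈ -4.6029e+5)
1/(1/(-227672 + c) + x) = 1/(1/(-227672 - 752697) - 74918344130/162763) = 1/(1/(-980369) - 74918344130/162763) = 1/(-1/980369 - 74918344130/162763) = 1/(-73447622116546733/159567799547) = -159567799547/73447622116546733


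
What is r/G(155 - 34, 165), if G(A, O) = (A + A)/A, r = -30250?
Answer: -15125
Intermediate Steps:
G(A, O) = 2 (G(A, O) = (2*A)/A = 2)
r/G(155 - 34, 165) = -30250/2 = -30250*½ = -15125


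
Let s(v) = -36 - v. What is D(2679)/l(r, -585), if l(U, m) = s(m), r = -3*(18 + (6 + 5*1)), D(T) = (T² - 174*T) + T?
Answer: 2237858/183 ≈ 12229.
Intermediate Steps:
D(T) = T² - 173*T
r = -87 (r = -3*(18 + (6 + 5)) = -3*(18 + 11) = -3*29 = -87)
l(U, m) = -36 - m
D(2679)/l(r, -585) = (2679*(-173 + 2679))/(-36 - 1*(-585)) = (2679*2506)/(-36 + 585) = 6713574/549 = 6713574*(1/549) = 2237858/183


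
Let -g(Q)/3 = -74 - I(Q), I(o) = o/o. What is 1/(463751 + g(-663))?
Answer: 1/463976 ≈ 2.1553e-6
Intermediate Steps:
I(o) = 1
g(Q) = 225 (g(Q) = -3*(-74 - 1*1) = -3*(-74 - 1) = -3*(-75) = 225)
1/(463751 + g(-663)) = 1/(463751 + 225) = 1/463976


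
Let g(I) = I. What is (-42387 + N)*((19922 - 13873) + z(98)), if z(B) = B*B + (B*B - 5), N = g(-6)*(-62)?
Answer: -1060962780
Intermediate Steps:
N = 372 (N = -6*(-62) = 372)
z(B) = -5 + 2*B² (z(B) = B² + (B² - 5) = B² + (-5 + B²) = -5 + 2*B²)
(-42387 + N)*((19922 - 13873) + z(98)) = (-42387 + 372)*((19922 - 13873) + (-5 + 2*98²)) = -42015*(6049 + (-5 + 2*9604)) = -42015*(6049 + (-5 + 19208)) = -42015*(6049 + 19203) = -42015*25252 = -1060962780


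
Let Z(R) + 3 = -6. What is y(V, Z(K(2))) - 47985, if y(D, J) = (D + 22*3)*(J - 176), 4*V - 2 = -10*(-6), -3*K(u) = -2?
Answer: -126125/2 ≈ -63063.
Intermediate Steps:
K(u) = ⅔ (K(u) = -⅓*(-2) = ⅔)
V = 31/2 (V = ½ + (-10*(-6))/4 = ½ + (¼)*60 = ½ + 15 = 31/2 ≈ 15.500)
Z(R) = -9 (Z(R) = -3 - 6 = -9)
y(D, J) = (-176 + J)*(66 + D) (y(D, J) = (D + 66)*(-176 + J) = (66 + D)*(-176 + J) = (-176 + J)*(66 + D))
y(V, Z(K(2))) - 47985 = (-11616 - 176*31/2 + 66*(-9) + (31/2)*(-9)) - 47985 = (-11616 - 2728 - 594 - 279/2) - 47985 = -30155/2 - 47985 = -126125/2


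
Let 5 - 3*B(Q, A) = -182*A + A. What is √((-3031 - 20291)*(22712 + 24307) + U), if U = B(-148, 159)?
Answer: I*√9869107710/3 ≈ 33114.0*I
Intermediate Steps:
B(Q, A) = 5/3 + 181*A/3 (B(Q, A) = 5/3 - (-182*A + A)/3 = 5/3 - (-181)*A/3 = 5/3 + 181*A/3)
U = 28784/3 (U = 5/3 + (181/3)*159 = 5/3 + 9593 = 28784/3 ≈ 9594.7)
√((-3031 - 20291)*(22712 + 24307) + U) = √((-3031 - 20291)*(22712 + 24307) + 28784/3) = √(-23322*47019 + 28784/3) = √(-1096577118 + 28784/3) = √(-3289702570/3) = I*√9869107710/3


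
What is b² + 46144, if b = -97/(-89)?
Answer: 365516033/7921 ≈ 46145.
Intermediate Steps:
b = 97/89 (b = -97*(-1/89) = 97/89 ≈ 1.0899)
b² + 46144 = (97/89)² + 46144 = 9409/7921 + 46144 = 365516033/7921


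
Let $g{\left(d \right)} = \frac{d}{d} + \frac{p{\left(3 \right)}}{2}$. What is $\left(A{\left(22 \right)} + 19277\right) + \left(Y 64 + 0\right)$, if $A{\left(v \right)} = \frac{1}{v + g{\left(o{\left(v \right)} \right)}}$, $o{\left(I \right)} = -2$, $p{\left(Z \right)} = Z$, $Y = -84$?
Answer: $\frac{681151}{49} \approx 13901.0$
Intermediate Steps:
$g{\left(d \right)} = \frac{5}{2}$ ($g{\left(d \right)} = \frac{d}{d} + \frac{3}{2} = 1 + 3 \cdot \frac{1}{2} = 1 + \frac{3}{2} = \frac{5}{2}$)
$A{\left(v \right)} = \frac{1}{\frac{5}{2} + v}$ ($A{\left(v \right)} = \frac{1}{v + \frac{5}{2}} = \frac{1}{\frac{5}{2} + v}$)
$\left(A{\left(22 \right)} + 19277\right) + \left(Y 64 + 0\right) = \left(\frac{2}{5 + 2 \cdot 22} + 19277\right) + \left(\left(-84\right) 64 + 0\right) = \left(\frac{2}{5 + 44} + 19277\right) + \left(-5376 + 0\right) = \left(\frac{2}{49} + 19277\right) - 5376 = \frac{944575}{49} - 5376 = \frac{681151}{49}$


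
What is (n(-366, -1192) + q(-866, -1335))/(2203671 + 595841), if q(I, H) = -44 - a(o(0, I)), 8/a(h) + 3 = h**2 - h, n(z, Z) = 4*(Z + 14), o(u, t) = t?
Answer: -892723793/525481700082 ≈ -0.0016989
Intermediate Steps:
n(z, Z) = 56 + 4*Z (n(z, Z) = 4*(14 + Z) = 56 + 4*Z)
a(h) = 8/(-3 + h**2 - h) (a(h) = 8/(-3 + (h**2 - h)) = 8/(-3 + h**2 - h))
q(I, H) = -44 - 8/(-3 + I**2 - I)
(n(-366, -1192) + q(-866, -1335))/(2203671 + 595841) = ((56 + 4*(-1192)) + (-44 + 8/(3 - 866 - 1*(-866)**2)))/(2203671 + 595841) = ((56 - 4768) + (-44 + 8/(3 - 866 - 1*749956)))/2799512 = (-4712 + (-44 + 8/(3 - 866 - 749956)))*(1/2799512) = (-4712 + (-44 + 8/(-750819)))*(1/2799512) = (-4712 + (-44 + 8*(-1/750819)))*(1/2799512) = (-4712 + (-44 - 8/750819))*(1/2799512) = (-4712 - 33036044/750819)*(1/2799512) = -3570895172/750819*1/2799512 = -892723793/525481700082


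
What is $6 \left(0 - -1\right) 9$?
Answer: $54$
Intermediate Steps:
$6 \left(0 - -1\right) 9 = 6 \left(0 + 1\right) 9 = 6 \cdot 1 \cdot 9 = 6 \cdot 9 = 54$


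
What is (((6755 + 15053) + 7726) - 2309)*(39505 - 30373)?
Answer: 248618700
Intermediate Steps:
(((6755 + 15053) + 7726) - 2309)*(39505 - 30373) = ((21808 + 7726) - 2309)*9132 = (29534 - 2309)*9132 = 27225*9132 = 248618700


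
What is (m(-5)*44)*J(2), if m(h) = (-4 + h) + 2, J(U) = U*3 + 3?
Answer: -2772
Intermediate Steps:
J(U) = 3 + 3*U (J(U) = 3*U + 3 = 3 + 3*U)
m(h) = -2 + h
(m(-5)*44)*J(2) = ((-2 - 5)*44)*(3 + 3*2) = (-7*44)*(3 + 6) = -308*9 = -2772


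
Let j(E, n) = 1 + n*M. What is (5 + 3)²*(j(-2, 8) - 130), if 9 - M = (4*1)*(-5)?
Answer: 6592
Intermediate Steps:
M = 29 (M = 9 - 4*1*(-5) = 9 - 4*(-5) = 9 - 1*(-20) = 9 + 20 = 29)
j(E, n) = 1 + 29*n (j(E, n) = 1 + n*29 = 1 + 29*n)
(5 + 3)²*(j(-2, 8) - 130) = (5 + 3)²*((1 + 29*8) - 130) = 8²*((1 + 232) - 130) = 64*(233 - 130) = 64*103 = 6592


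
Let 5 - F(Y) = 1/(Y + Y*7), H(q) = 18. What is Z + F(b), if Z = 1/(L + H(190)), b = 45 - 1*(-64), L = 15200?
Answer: 33168067/6635048 ≈ 4.9989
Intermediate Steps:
b = 109 (b = 45 + 64 = 109)
Z = 1/15218 (Z = 1/(15200 + 18) = 1/15218 ≈ 6.5712e-5)
F(Y) = 5 - 1/(8*Y) (F(Y) = 5 - 1/(Y + Y*7) = 5 - 1/(Y + 7*Y) = 5 - 1/(8*Y))
Z + F(b) = 1/15218 + (5 - 1/8/109) = 1/15218 + (5 - 1/8*1/109) = 1/15218 + (5 - 1/872) = 1/15218 + 4359/872 = 33168067/6635048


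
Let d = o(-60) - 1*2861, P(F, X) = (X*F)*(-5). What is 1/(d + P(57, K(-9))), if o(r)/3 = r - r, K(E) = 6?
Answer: -1/4571 ≈ -0.00021877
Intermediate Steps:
o(r) = 0 (o(r) = 3*(r - r) = 3*0 = 0)
P(F, X) = -5*F*X (P(F, X) = (F*X)*(-5) = -5*F*X)
d = -2861 (d = 0 - 1*2861 = 0 - 2861 = -2861)
1/(d + P(57, K(-9))) = 1/(-2861 - 5*57*6) = 1/(-2861 - 1710) = 1/(-4571) = -1/4571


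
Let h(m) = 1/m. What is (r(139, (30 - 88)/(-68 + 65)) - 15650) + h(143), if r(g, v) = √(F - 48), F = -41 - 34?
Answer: -2237949/143 + I*√123 ≈ -15650.0 + 11.091*I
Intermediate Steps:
F = -75
r(g, v) = I*√123 (r(g, v) = √(-75 - 48) = √(-123) = I*√123)
(r(139, (30 - 88)/(-68 + 65)) - 15650) + h(143) = (I*√123 - 15650) + 1/143 = (-15650 + I*√123) + 1/143 = -2237949/143 + I*√123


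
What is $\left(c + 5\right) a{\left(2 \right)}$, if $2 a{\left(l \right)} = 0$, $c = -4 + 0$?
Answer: $0$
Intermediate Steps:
$c = -4$
$a{\left(l \right)} = 0$ ($a{\left(l \right)} = \frac{1}{2} \cdot 0 = 0$)
$\left(c + 5\right) a{\left(2 \right)} = \left(-4 + 5\right) 0 = 1 \cdot 0 = 0$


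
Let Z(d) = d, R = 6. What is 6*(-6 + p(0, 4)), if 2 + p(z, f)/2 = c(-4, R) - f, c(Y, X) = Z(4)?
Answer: -60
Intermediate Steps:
c(Y, X) = 4
p(z, f) = 4 - 2*f (p(z, f) = -4 + 2*(4 - f) = -4 + (8 - 2*f) = 4 - 2*f)
6*(-6 + p(0, 4)) = 6*(-6 + (4 - 2*4)) = 6*(-6 + (4 - 8)) = 6*(-6 - 4) = 6*(-10) = -60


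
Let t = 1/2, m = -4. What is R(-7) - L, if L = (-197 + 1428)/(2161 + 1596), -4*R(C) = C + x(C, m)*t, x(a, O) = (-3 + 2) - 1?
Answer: 6283/3757 ≈ 1.6723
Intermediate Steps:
x(a, O) = -2 (x(a, O) = -1 - 1 = -2)
t = 1/2 ≈ 0.50000
R(C) = 1/4 - C/4 (R(C) = -(C - 2*1/2)/4 = -(C - 1)/4 = -(-1 + C)/4 = 1/4 - C/4)
L = 1231/3757 ≈ 0.32765
R(-7) - L = (1/4 - 1/4*(-7)) - 1*1231/3757 = (1/4 + 7/4) - 1231/3757 = 2 - 1231/3757 = 6283/3757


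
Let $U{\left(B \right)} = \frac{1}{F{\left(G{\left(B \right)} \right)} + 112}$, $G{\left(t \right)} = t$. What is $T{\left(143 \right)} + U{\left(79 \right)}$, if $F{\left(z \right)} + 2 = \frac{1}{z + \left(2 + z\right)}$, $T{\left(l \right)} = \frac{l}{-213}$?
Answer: $- \frac{827621}{1249671} \approx -0.66227$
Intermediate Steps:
$T{\left(l \right)} = - \frac{l}{213}$ ($T{\left(l \right)} = l \left(- \frac{1}{213}\right) = - \frac{l}{213}$)
$F{\left(z \right)} = -2 + \frac{1}{2 + 2 z}$ ($F{\left(z \right)} = -2 + \frac{1}{z + \left(2 + z\right)} = -2 + \frac{1}{2 + 2 z}$)
$U{\left(B \right)} = \frac{1}{112 + \frac{-3 - 4 B}{2 \left(1 + B\right)}}$ ($U{\left(B \right)} = \frac{1}{\frac{-3 - 4 B}{2 \left(1 + B\right)} + 112} = \frac{1}{112 + \frac{-3 - 4 B}{2 \left(1 + B\right)}}$)
$T{\left(143 \right)} + U{\left(79 \right)} = \left(- \frac{1}{213}\right) 143 + \frac{2 \left(1 + 79\right)}{221 + 220 \cdot 79} = - \frac{143}{213} + 2 \frac{1}{221 + 17380} \cdot 80 = - \frac{143}{213} + 2 \cdot \frac{1}{17601} \cdot 80 = - \frac{143}{213} + \frac{160}{17601} = - \frac{827621}{1249671}$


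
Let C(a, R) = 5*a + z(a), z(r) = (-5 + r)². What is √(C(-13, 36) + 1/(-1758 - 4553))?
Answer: 2*√2578908107/6311 ≈ 16.093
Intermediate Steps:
C(a, R) = (-5 + a)² + 5*a (C(a, R) = 5*a + (-5 + a)² = (-5 + a)² + 5*a)
√(C(-13, 36) + 1/(-1758 - 4553)) = √(((-5 - 13)² + 5*(-13)) + 1/(-1758 - 4553)) = √(((-18)² - 65) + 1/(-6311)) = √((324 - 65) - 1/6311) = √(259 - 1/6311) = √(1634548/6311) = 2*√2578908107/6311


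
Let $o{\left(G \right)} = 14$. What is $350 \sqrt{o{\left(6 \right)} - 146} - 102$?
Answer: $-102 + 700 i \sqrt{33} \approx -102.0 + 4021.2 i$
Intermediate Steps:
$350 \sqrt{o{\left(6 \right)} - 146} - 102 = 350 \sqrt{14 - 146} - 102 = 350 \sqrt{-132} - 102 = 350 \cdot 2 i \sqrt{33} - 102 = 700 i \sqrt{33} - 102 = -102 + 700 i \sqrt{33}$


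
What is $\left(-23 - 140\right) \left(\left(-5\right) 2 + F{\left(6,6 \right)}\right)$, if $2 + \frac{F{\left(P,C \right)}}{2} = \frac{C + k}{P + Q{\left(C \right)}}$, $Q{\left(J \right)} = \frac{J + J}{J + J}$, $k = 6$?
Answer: $\frac{12062}{7} \approx 1723.1$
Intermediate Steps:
$Q{\left(J \right)} = 1$ ($Q{\left(J \right)} = \frac{2 J}{2 J} = 2 J \frac{1}{2 J} = 1$)
$F{\left(P,C \right)} = -4 + \frac{2 \left(6 + C\right)}{1 + P}$ ($F{\left(P,C \right)} = -4 + 2 \frac{C + 6}{P + 1} = -4 + 2 \frac{6 + C}{1 + P} = -4 + \frac{2 \left(6 + C\right)}{1 + P}$)
$\left(-23 - 140\right) \left(\left(-5\right) 2 + F{\left(6,6 \right)}\right) = \left(-23 - 140\right) \left(\left(-5\right) 2 + \frac{2 \left(4 + 6 - 12\right)}{1 + 6}\right) = - 163 \left(-10 + \frac{2 \left(4 + 6 - 12\right)}{7}\right) = - 163 \left(-10 + 2 \cdot \frac{1}{7} \left(-2\right)\right) = - 163 \left(-10 - \frac{4}{7}\right) = \left(-163\right) \left(- \frac{74}{7}\right) = \frac{12062}{7}$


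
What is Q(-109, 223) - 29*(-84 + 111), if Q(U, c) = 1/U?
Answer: -85348/109 ≈ -783.01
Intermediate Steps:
Q(-109, 223) - 29*(-84 + 111) = 1/(-109) - 29*(-84 + 111) = -1/109 - 29*27 = -1/109 - 1*783 = -1/109 - 783 = -85348/109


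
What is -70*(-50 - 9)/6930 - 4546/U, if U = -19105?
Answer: 1577249/1891395 ≈ 0.83391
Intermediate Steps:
-70*(-50 - 9)/6930 - 4546/U = -70*(-50 - 9)/6930 - 4546/(-19105) = -70*(-59)*(1/6930) - 4546*(-1/19105) = 4130*(1/6930) + 4546/19105 = 59/99 + 4546/19105 = 1577249/1891395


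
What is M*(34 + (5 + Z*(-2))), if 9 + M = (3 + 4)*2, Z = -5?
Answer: 245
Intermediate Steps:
M = 5 (M = -9 + (3 + 4)*2 = -9 + 7*2 = -9 + 14 = 5)
M*(34 + (5 + Z*(-2))) = 5*(34 + (5 - 5*(-2))) = 5*(34 + (5 + 10)) = 5*(34 + 15) = 5*49 = 245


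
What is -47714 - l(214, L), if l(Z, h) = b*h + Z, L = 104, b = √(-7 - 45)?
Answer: -47928 - 208*I*√13 ≈ -47928.0 - 749.96*I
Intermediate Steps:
b = 2*I*√13 (b = √(-52) = 2*I*√13 ≈ 7.2111*I)
l(Z, h) = Z + 2*I*h*√13 (l(Z, h) = (2*I*√13)*h + Z = 2*I*h*√13 + Z = Z + 2*I*h*√13)
-47714 - l(214, L) = -47714 - (214 + 2*I*104*√13) = -47714 - (214 + 208*I*√13) = -47714 + (-214 - 208*I*√13) = -47928 - 208*I*√13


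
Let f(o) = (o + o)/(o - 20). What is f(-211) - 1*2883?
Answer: -665551/231 ≈ -2881.2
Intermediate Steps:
f(o) = 2*o/(-20 + o) (f(o) = (2*o)/(-20 + o) = 2*o/(-20 + o))
f(-211) - 1*2883 = 2*(-211)/(-20 - 211) - 1*2883 = 2*(-211)/(-231) - 2883 = 2*(-211)*(-1/231) - 2883 = 422/231 - 2883 = -665551/231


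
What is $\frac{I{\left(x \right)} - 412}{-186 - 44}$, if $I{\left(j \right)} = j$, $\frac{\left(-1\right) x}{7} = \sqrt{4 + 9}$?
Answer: $\frac{206}{115} + \frac{7 \sqrt{13}}{230} \approx 1.901$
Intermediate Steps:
$x = - 7 \sqrt{13}$ ($x = - 7 \sqrt{4 + 9} = - 7 \sqrt{13} \approx -25.239$)
$\frac{I{\left(x \right)} - 412}{-186 - 44} = \frac{- 7 \sqrt{13} - 412}{-186 - 44} = \frac{-412 - 7 \sqrt{13}}{-230} = \left(-412 - 7 \sqrt{13}\right) \left(- \frac{1}{230}\right) = \frac{206}{115} + \frac{7 \sqrt{13}}{230}$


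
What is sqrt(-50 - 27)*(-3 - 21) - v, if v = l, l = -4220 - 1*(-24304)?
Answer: -20084 - 24*I*sqrt(77) ≈ -20084.0 - 210.6*I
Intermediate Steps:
l = 20084 (l = -4220 + 24304 = 20084)
v = 20084
sqrt(-50 - 27)*(-3 - 21) - v = sqrt(-50 - 27)*(-3 - 21) - 1*20084 = sqrt(-77)*(-24) - 20084 = (I*sqrt(77))*(-24) - 20084 = -24*I*sqrt(77) - 20084 = -20084 - 24*I*sqrt(77)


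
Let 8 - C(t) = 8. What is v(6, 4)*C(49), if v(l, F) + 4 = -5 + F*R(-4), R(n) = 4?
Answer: 0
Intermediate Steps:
C(t) = 0 (C(t) = 8 - 1*8 = 8 - 8 = 0)
v(l, F) = -9 + 4*F (v(l, F) = -4 + (-5 + F*4) = -4 + (-5 + 4*F) = -9 + 4*F)
v(6, 4)*C(49) = (-9 + 4*4)*0 = (-9 + 16)*0 = 7*0 = 0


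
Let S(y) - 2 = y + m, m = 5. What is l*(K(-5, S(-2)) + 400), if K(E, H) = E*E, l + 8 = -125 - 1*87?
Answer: -93500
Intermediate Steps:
l = -220 (l = -8 + (-125 - 1*87) = -8 + (-125 - 87) = -8 - 212 = -220)
S(y) = 7 + y (S(y) = 2 + (y + 5) = 2 + (5 + y) = 7 + y)
K(E, H) = E**2
l*(K(-5, S(-2)) + 400) = -220*((-5)**2 + 400) = -220*(25 + 400) = -220*425 = -93500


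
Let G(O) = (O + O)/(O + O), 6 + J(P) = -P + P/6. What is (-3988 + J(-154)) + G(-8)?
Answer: -11594/3 ≈ -3864.7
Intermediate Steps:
J(P) = -6 - 5*P/6 (J(P) = -6 + (-P + P/6) = -6 - 5*P/6)
G(O) = 1 (G(O) = (2*O)/((2*O)) = (2*O)*(1/(2*O)) = 1)
(-3988 + J(-154)) + G(-8) = (-3988 + (-6 - ⅚*(-154))) + 1 = (-3988 + (-6 + 385/3)) + 1 = (-3988 + 367/3) + 1 = -11597/3 + 1 = -11594/3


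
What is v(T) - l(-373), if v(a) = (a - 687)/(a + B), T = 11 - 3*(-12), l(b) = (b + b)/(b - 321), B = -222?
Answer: 31361/12145 ≈ 2.5822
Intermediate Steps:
l(b) = 2*b/(-321 + b) (l(b) = (2*b)/(-321 + b) = 2*b/(-321 + b))
T = 47 (T = 11 + 36 = 47)
v(a) = (-687 + a)/(-222 + a) (v(a) = (a - 687)/(a - 222) = (-687 + a)/(-222 + a))
v(T) - l(-373) = (-687 + 47)/(-222 + 47) - 2*(-373)/(-321 - 373) = -640/(-175) - 2*(-373)/(-694) = -1/175*(-640) - 2*(-373)*(-1)/694 = 128/35 - 1*373/347 = 128/35 - 373/347 = 31361/12145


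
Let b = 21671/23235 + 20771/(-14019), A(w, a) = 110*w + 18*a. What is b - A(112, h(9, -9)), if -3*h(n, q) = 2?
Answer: -445475742184/36192385 ≈ -12309.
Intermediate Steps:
h(n, q) = -⅔ (h(n, q) = -⅓*2 = -⅔)
A(w, a) = 18*a + 110*w
b = -19867604/36192385 (b = 21671*(1/23235) + 20771*(-1/14019) = 21671/23235 - 20771/14019 = -19867604/36192385 ≈ -0.54894)
b - A(112, h(9, -9)) = -19867604/36192385 - (18*(-⅔) + 110*112) = -19867604/36192385 - (-12 + 12320) = -19867604/36192385 - 1*12308 = -19867604/36192385 - 12308 = -445475742184/36192385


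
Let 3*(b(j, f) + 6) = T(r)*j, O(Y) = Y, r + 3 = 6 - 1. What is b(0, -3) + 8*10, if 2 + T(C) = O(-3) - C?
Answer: 74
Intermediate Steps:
r = 2 (r = -3 + (6 - 1) = -3 + 5 = 2)
T(C) = -5 - C (T(C) = -2 + (-3 - C) = -5 - C)
b(j, f) = -6 - 7*j/3 (b(j, f) = -6 + ((-5 - 1*2)*j)/3 = -6 + ((-5 - 2)*j)/3 = -6 + (-7*j)/3 = -6 - 7*j/3)
b(0, -3) + 8*10 = (-6 - 7/3*0) + 8*10 = (-6 + 0) + 80 = -6 + 80 = 74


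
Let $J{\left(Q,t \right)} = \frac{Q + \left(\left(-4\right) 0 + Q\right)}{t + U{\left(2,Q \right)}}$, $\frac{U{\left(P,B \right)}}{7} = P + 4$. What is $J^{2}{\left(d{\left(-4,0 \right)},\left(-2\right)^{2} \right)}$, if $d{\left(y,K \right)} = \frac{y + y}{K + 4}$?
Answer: $\frac{4}{529} \approx 0.0075614$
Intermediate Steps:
$U{\left(P,B \right)} = 28 + 7 P$ ($U{\left(P,B \right)} = 7 \left(P + 4\right) = 7 \left(4 + P\right) = 28 + 7 P$)
$d{\left(y,K \right)} = \frac{2 y}{4 + K}$
$J{\left(Q,t \right)} = \frac{2 Q}{42 + t}$ ($J{\left(Q,t \right)} = \frac{Q + \left(\left(-4\right) 0 + Q\right)}{t + \left(28 + 7 \cdot 2\right)} = \frac{Q + \left(0 + Q\right)}{t + \left(28 + 14\right)} = \frac{Q + Q}{t + 42} = \frac{2 Q}{42 + t}$)
$J^{2}{\left(d{\left(-4,0 \right)},\left(-2\right)^{2} \right)} = \left(\frac{2 \cdot 2 \left(-4\right) \frac{1}{4 + 0}}{42 + \left(-2\right)^{2}}\right)^{2} = \left(\frac{2 \cdot 2 \left(-4\right) \frac{1}{4}}{42 + 4}\right)^{2} = \left(\frac{2 \cdot 2 \left(-4\right) \frac{1}{4}}{46}\right)^{2} = \left(2 \left(-2\right) \frac{1}{46}\right)^{2} = \left(- \frac{2}{23}\right)^{2} = \frac{4}{529}$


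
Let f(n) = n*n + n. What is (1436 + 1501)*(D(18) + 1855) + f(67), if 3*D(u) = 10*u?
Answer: 5628911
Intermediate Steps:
D(u) = 10*u/3 (D(u) = (10*u)/3 = 10*u/3)
f(n) = n + n**2 (f(n) = n**2 + n = n + n**2)
(1436 + 1501)*(D(18) + 1855) + f(67) = (1436 + 1501)*((10/3)*18 + 1855) + 67*(1 + 67) = 2937*(60 + 1855) + 67*68 = 2937*1915 + 4556 = 5624355 + 4556 = 5628911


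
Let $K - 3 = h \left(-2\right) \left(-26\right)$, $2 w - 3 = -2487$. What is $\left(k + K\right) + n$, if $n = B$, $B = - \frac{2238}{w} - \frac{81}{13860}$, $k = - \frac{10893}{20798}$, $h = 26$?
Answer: $\frac{4496033598073}{3314993220} \approx 1356.3$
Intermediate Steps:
$k = - \frac{10893}{20798}$ ($k = \left(-10893\right) \frac{1}{20798} = - \frac{10893}{20798} \approx -0.52375$)
$w = -1242$ ($w = \frac{3}{2} + \frac{1}{2} \left(-2487\right) = \frac{3}{2} - \frac{2487}{2} = -1242$)
$K = 1355$ ($K = 3 + 26 \left(-2\right) \left(-26\right) = 3 - -1352 = 3 + 1352 = 1355$)
$B = \frac{572557}{318780}$ ($B = - \frac{2238}{-1242} - \frac{81}{13860} = \left(-2238\right) \left(- \frac{1}{1242}\right) - \frac{9}{1540} = \frac{373}{207} - \frac{9}{1540} = \frac{572557}{318780} \approx 1.7961$)
$n = \frac{572557}{318780} \approx 1.7961$
$\left(k + K\right) + n = \left(- \frac{10893}{20798} + 1355\right) + \frac{572557}{318780} = \frac{28170397}{20798} + \frac{572557}{318780} = \frac{4496033598073}{3314993220}$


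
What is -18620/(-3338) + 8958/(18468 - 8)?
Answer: 93406751/15404870 ≈ 6.0635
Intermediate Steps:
-18620/(-3338) + 8958/(18468 - 8) = -18620*(-1/3338) + 8958/18460 = 9310/1669 + 8958*(1/18460) = 9310/1669 + 4479/9230 = 93406751/15404870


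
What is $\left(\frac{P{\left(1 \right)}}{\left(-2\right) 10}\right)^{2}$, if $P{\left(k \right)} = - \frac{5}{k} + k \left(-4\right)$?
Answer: $\frac{81}{400} \approx 0.2025$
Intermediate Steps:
$P{\left(k \right)} = - \frac{5}{k} - 4 k$
$\left(\frac{P{\left(1 \right)}}{\left(-2\right) 10}\right)^{2} = \left(\frac{- \frac{5}{1} - 4}{\left(-2\right) 10}\right)^{2} = \left(\frac{\left(-5\right) 1 - 4}{-20}\right)^{2} = \left(\left(-5 - 4\right) \left(- \frac{1}{20}\right)\right)^{2} = \left(\left(-9\right) \left(- \frac{1}{20}\right)\right)^{2} = \left(\frac{9}{20}\right)^{2} = \frac{81}{400}$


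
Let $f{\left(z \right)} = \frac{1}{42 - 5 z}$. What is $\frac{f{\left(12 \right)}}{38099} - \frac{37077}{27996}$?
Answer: $- \frac{4237794535}{3199858812} \approx -1.3244$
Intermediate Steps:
$\frac{f{\left(12 \right)}}{38099} - \frac{37077}{27996} = \frac{\left(-1\right) \frac{1}{-42 + 5 \cdot 12}}{38099} - \frac{37077}{27996} = - \frac{1}{-42 + 60} \cdot \frac{1}{38099} - \frac{12359}{9332} = - \frac{1}{18} \cdot \frac{1}{38099} - \frac{12359}{9332} = \left(-1\right) \frac{1}{18} \cdot \frac{1}{38099} - \frac{12359}{9332} = \left(- \frac{1}{18}\right) \frac{1}{38099} - \frac{12359}{9332} = - \frac{1}{685782} - \frac{12359}{9332} = - \frac{4237794535}{3199858812}$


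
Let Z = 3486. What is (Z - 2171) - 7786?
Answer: -6471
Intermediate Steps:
(Z - 2171) - 7786 = (3486 - 2171) - 7786 = 1315 - 7786 = -6471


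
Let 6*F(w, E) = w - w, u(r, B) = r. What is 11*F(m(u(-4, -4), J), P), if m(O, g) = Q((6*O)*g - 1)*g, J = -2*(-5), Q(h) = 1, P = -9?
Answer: 0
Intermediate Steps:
J = 10
m(O, g) = g (m(O, g) = 1*g = g)
F(w, E) = 0 (F(w, E) = (w - w)/6 = (1/6)*0 = 0)
11*F(m(u(-4, -4), J), P) = 11*0 = 0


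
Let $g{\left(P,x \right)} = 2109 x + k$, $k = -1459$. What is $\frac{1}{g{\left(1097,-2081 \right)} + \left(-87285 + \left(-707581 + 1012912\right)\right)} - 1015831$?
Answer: $- \frac{4238292763103}{4172242} \approx -1.0158 \cdot 10^{6}$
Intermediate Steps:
$g{\left(P,x \right)} = -1459 + 2109 x$ ($g{\left(P,x \right)} = 2109 x - 1459 = -1459 + 2109 x$)
$\frac{1}{g{\left(1097,-2081 \right)} + \left(-87285 + \left(-707581 + 1012912\right)\right)} - 1015831 = \frac{1}{\left(-1459 + 2109 \left(-2081\right)\right) + \left(-87285 + \left(-707581 + 1012912\right)\right)} - 1015831 = \frac{1}{\left(-1459 - 4388829\right) + \left(-87285 + 305331\right)} - 1015831 = \frac{1}{-4390288 + 218046} - 1015831 = \frac{1}{-4172242} - 1015831 = - \frac{1}{4172242} - 1015831 = - \frac{4238292763103}{4172242}$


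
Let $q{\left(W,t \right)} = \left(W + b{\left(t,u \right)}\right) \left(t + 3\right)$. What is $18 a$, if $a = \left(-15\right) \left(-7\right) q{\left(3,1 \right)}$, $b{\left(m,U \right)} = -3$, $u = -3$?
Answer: $0$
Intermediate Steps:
$q{\left(W,t \right)} = \left(-3 + W\right) \left(3 + t\right)$ ($q{\left(W,t \right)} = \left(W - 3\right) \left(t + 3\right) = \left(-3 + W\right) \left(3 + t\right)$)
$a = 0$ ($a = \left(-15\right) \left(-7\right) \left(-9 - 3 + 3 \cdot 3 + 3 \cdot 1\right) = 105 \left(-9 - 3 + 9 + 3\right) = 105 \cdot 0 = 0$)
$18 a = 18 \cdot 0 = 0$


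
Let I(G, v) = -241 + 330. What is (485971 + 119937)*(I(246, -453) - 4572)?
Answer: -2716285564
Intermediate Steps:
I(G, v) = 89
(485971 + 119937)*(I(246, -453) - 4572) = (485971 + 119937)*(89 - 4572) = 605908*(-4483) = -2716285564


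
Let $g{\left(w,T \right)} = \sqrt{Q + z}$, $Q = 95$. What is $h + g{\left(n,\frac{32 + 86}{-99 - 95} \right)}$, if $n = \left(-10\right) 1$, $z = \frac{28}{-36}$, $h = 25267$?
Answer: $25267 + \frac{4 \sqrt{53}}{3} \approx 25277.0$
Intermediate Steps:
$z = - \frac{7}{9}$ ($z = 28 \left(- \frac{1}{36}\right) = - \frac{7}{9} \approx -0.77778$)
$n = -10$
$g{\left(w,T \right)} = \frac{4 \sqrt{53}}{3}$ ($g{\left(w,T \right)} = \sqrt{95 - \frac{7}{9}} = \sqrt{\frac{848}{9}} = \frac{4 \sqrt{53}}{3}$)
$h + g{\left(n,\frac{32 + 86}{-99 - 95} \right)} = 25267 + \frac{4 \sqrt{53}}{3}$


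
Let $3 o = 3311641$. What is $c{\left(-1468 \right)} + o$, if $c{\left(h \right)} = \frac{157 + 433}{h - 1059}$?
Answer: $\frac{8368515037}{7581} \approx 1.1039 \cdot 10^{6}$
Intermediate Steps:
$o = \frac{3311641}{3}$ ($o = \frac{1}{3} \cdot 3311641 = \frac{3311641}{3} \approx 1.1039 \cdot 10^{6}$)
$c{\left(h \right)} = \frac{590}{-1059 + h}$
$c{\left(-1468 \right)} + o = \frac{590}{-1059 - 1468} + \frac{3311641}{3} = \frac{590}{-2527} + \frac{3311641}{3} = 590 \left(- \frac{1}{2527}\right) + \frac{3311641}{3} = - \frac{590}{2527} + \frac{3311641}{3} = \frac{8368515037}{7581}$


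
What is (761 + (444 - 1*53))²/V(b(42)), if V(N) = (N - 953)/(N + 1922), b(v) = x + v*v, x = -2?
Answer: 4889051136/809 ≈ 6.0433e+6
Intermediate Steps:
b(v) = -2 + v² (b(v) = -2 + v*v = -2 + v²)
V(N) = (-953 + N)/(1922 + N)
(761 + (444 - 1*53))²/V(b(42)) = (761 + (444 - 1*53))²/(((-953 + (-2 + 42²))/(1922 + (-2 + 42²)))) = (761 + (444 - 53))²/(((-953 + (-2 + 1764))/(1922 + (-2 + 1764)))) = (761 + 391)²/(((-953 + 1762)/(1922 + 1762))) = 1152²/((809/3684)) = 1327104/(((1/3684)*809)) = 1327104/(809/3684) = 1327104*(3684/809) = 4889051136/809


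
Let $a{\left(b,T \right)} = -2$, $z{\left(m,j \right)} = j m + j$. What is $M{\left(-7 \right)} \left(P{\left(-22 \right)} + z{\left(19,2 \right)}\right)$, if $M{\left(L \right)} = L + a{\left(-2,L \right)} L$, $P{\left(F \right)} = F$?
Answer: $126$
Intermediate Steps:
$z{\left(m,j \right)} = j + j m$
$M{\left(L \right)} = - L$ ($M{\left(L \right)} = L - 2 L = - L$)
$M{\left(-7 \right)} \left(P{\left(-22 \right)} + z{\left(19,2 \right)}\right) = \left(-1\right) \left(-7\right) \left(-22 + 2 \left(1 + 19\right)\right) = 7 \left(-22 + 2 \cdot 20\right) = 7 \left(-22 + 40\right) = 7 \cdot 18 = 126$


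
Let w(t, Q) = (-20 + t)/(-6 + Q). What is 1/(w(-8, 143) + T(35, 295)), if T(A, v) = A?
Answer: 137/4767 ≈ 0.028739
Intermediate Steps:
w(t, Q) = (-20 + t)/(-6 + Q)
1/(w(-8, 143) + T(35, 295)) = 1/((-20 - 8)/(-6 + 143) + 35) = 1/(-28/137 + 35) = 1/(4767/137) = 137/4767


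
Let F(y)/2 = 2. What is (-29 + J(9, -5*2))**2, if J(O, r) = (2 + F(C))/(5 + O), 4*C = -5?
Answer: 40000/49 ≈ 816.33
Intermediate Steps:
C = -5/4 (C = (1/4)*(-5) = -5/4 ≈ -1.2500)
F(y) = 4 (F(y) = 2*2 = 4)
J(O, r) = 6/(5 + O) (J(O, r) = (2 + 4)/(5 + O) = 6/(5 + O))
(-29 + J(9, -5*2))**2 = (-29 + 6/(5 + 9))**2 = (-29 + 6/14)**2 = (-29 + 6*(1/14))**2 = (-29 + 3/7)**2 = (-200/7)**2 = 40000/49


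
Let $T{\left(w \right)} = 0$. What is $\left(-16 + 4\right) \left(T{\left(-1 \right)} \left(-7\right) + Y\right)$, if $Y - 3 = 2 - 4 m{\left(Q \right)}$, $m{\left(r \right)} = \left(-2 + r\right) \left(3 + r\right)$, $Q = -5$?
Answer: $612$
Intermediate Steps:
$Y = -51$ ($Y = 3 + \left(2 - 4 \left(-6 - 5 + \left(-5\right)^{2}\right)\right) = 3 + \left(2 - 4 \left(-6 - 5 + 25\right)\right) = 3 + \left(2 - 56\right) = 3 - 54 = -51$)
$\left(-16 + 4\right) \left(T{\left(-1 \right)} \left(-7\right) + Y\right) = \left(-16 + 4\right) \left(0 \left(-7\right) - 51\right) = - 12 \left(0 - 51\right) = \left(-12\right) \left(-51\right) = 612$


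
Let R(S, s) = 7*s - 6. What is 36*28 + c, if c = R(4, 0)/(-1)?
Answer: 1014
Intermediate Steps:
R(S, s) = -6 + 7*s
c = 6 (c = (-6 + 7*0)/(-1) = (-6 + 0)*(-1) = -6*(-1) = 6)
36*28 + c = 36*28 + 6 = 1008 + 6 = 1014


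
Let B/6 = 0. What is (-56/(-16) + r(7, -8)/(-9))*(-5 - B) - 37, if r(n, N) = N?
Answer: -1061/18 ≈ -58.944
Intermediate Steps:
B = 0 (B = 6*0 = 0)
(-56/(-16) + r(7, -8)/(-9))*(-5 - B) - 37 = (-56/(-16) - 8/(-9))*(-5 - 1*0) - 37 = (-56*(-1/16) - 8*(-1/9))*(-5 + 0) - 37 = (7/2 + 8/9)*(-5) - 37 = (79/18)*(-5) - 37 = -395/18 - 37 = -1061/18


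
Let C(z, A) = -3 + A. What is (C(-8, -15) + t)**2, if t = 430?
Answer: 169744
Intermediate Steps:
(C(-8, -15) + t)**2 = ((-3 - 15) + 430)**2 = (-18 + 430)**2 = 412**2 = 169744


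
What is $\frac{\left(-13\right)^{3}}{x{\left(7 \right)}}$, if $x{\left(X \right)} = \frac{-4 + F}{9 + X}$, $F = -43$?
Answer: $\frac{35152}{47} \approx 747.92$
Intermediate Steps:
$x{\left(X \right)} = - \frac{47}{9 + X}$ ($x{\left(X \right)} = \frac{-4 - 43}{9 + X} = - \frac{47}{9 + X}$)
$\frac{\left(-13\right)^{3}}{x{\left(7 \right)}} = \frac{\left(-13\right)^{3}}{\left(-47\right) \frac{1}{9 + 7}} = - \frac{2197}{\left(-47\right) \frac{1}{16}} = - \frac{2197}{- \frac{47}{16}} = \left(-2197\right) \left(- \frac{16}{47}\right) = \frac{35152}{47}$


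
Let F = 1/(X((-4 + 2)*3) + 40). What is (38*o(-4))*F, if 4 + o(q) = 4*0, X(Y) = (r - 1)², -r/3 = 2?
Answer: -152/89 ≈ -1.7079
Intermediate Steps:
r = -6 (r = -3*2 = -6)
X(Y) = 49 (X(Y) = (-6 - 1)² = (-7)² = 49)
o(q) = -4 (o(q) = -4 + 4*0 = -4 + 0 = -4)
F = 1/89 (F = 1/(49 + 40) = 1/89 ≈ 0.011236)
(38*o(-4))*F = (38*(-4))*(1/89) = -152*1/89 = -152/89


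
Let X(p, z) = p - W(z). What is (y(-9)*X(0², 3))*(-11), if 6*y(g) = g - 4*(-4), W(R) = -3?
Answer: -77/2 ≈ -38.500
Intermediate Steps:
y(g) = 8/3 + g/6 (y(g) = (g - 4*(-4))/6 = (g + 16)/6 = (16 + g)/6 = 8/3 + g/6)
X(p, z) = 3 + p (X(p, z) = p - 1*(-3) = p + 3 = 3 + p)
(y(-9)*X(0², 3))*(-11) = ((8/3 + (⅙)*(-9))*(3 + 0²))*(-11) = ((8/3 - 3/2)*(3 + 0))*(-11) = ((7/6)*3)*(-11) = (7/2)*(-11) = -77/2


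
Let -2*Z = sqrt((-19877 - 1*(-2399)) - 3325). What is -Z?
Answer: I*sqrt(20803)/2 ≈ 72.116*I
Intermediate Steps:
Z = -I*sqrt(20803)/2 (Z = -sqrt((-19877 - 1*(-2399)) - 3325)/2 = -sqrt((-19877 + 2399) - 3325)/2 = -sqrt(-17478 - 3325)/2 = -I*sqrt(20803)/2 ≈ -72.116*I)
-Z = -(-1)*I*sqrt(20803)/2 = I*sqrt(20803)/2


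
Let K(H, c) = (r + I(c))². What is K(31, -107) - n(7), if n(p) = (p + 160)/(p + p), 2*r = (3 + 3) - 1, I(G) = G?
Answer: 305433/28 ≈ 10908.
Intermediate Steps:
r = 5/2 (r = ((3 + 3) - 1)/2 = (6 - 1)/2 = (½)*5 = 5/2 ≈ 2.5000)
n(p) = (160 + p)/(2*p) (n(p) = (160 + p)/((2*p)) = (160 + p)*(1/(2*p)) = (160 + p)/(2*p))
K(H, c) = (5/2 + c)²
K(31, -107) - n(7) = (5 + 2*(-107))²/4 - (160 + 7)/(2*7) = (5 - 214)²/4 - 167/(2*7) = (¼)*(-209)² - 1*167/14 = (¼)*43681 - 167/14 = 43681/4 - 167/14 = 305433/28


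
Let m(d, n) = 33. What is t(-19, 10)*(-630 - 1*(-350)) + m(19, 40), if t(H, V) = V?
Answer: -2767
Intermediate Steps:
t(-19, 10)*(-630 - 1*(-350)) + m(19, 40) = 10*(-630 - 1*(-350)) + 33 = 10*(-630 + 350) + 33 = 10*(-280) + 33 = -2800 + 33 = -2767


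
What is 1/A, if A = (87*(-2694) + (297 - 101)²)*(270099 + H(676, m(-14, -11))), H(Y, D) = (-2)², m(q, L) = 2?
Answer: -1/52929924086 ≈ -1.8893e-11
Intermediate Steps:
H(Y, D) = 4
A = -52929924086 (A = (87*(-2694) + (297 - 101)²)*(270099 + 4) = (-234378 + 196²)*270103 = (-234378 + 38416)*270103 = -195962*270103 = -52929924086)
1/A = 1/(-52929924086) = -1/52929924086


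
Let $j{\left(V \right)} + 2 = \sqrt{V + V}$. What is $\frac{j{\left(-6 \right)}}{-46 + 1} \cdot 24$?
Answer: $\frac{16}{15} - \frac{16 i \sqrt{3}}{15} \approx 1.0667 - 1.8475 i$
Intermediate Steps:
$j{\left(V \right)} = -2 + \sqrt{2} \sqrt{V}$ ($j{\left(V \right)} = -2 + \sqrt{V + V} = -2 + \sqrt{2 V} = -2 + \sqrt{2} \sqrt{V}$)
$\frac{j{\left(-6 \right)}}{-46 + 1} \cdot 24 = \frac{-2 + \sqrt{2} \sqrt{-6}}{-46 + 1} \cdot 24 = \frac{-2 + \sqrt{2} i \sqrt{6}}{-45} \cdot 24 = - \frac{-2 + 2 i \sqrt{3}}{45} \cdot 24 = \left(\frac{2}{45} - \frac{2 i \sqrt{3}}{45}\right) 24 = \frac{16}{15} - \frac{16 i \sqrt{3}}{15}$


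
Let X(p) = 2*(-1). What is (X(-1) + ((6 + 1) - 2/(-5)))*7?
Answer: 189/5 ≈ 37.800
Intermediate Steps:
X(p) = -2
(X(-1) + ((6 + 1) - 2/(-5)))*7 = (-2 + ((6 + 1) - 2/(-5)))*7 = (-2 + (7 - 2*(-⅕)))*7 = (-2 + (7 + ⅖))*7 = (-2 + 37/5)*7 = (27/5)*7 = 189/5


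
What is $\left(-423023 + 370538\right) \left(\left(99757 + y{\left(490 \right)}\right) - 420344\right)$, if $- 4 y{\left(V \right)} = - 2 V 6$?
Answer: $16748855745$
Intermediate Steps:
$y{\left(V \right)} = 3 V$ ($y{\left(V \right)} = - \frac{- 2 V 6}{4} = - \frac{\left(-12\right) V}{4} = 3 V$)
$\left(-423023 + 370538\right) \left(\left(99757 + y{\left(490 \right)}\right) - 420344\right) = \left(-423023 + 370538\right) \left(\left(99757 + 3 \cdot 490\right) - 420344\right) = - 52485 \left(\left(99757 + 1470\right) - 420344\right) = - 52485 \left(101227 - 420344\right) = \left(-52485\right) \left(-319117\right) = 16748855745$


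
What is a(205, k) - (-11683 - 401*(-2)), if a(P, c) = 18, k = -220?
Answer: 10899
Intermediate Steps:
a(205, k) - (-11683 - 401*(-2)) = 18 - (-11683 - 401*(-2)) = 18 - (-11683 - 1*(-802)) = 18 - (-11683 + 802) = 18 - 1*(-10881) = 18 + 10881 = 10899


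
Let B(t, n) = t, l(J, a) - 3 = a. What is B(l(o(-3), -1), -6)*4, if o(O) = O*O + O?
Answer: 8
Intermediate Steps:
o(O) = O + O² (o(O) = O² + O = O + O²)
l(J, a) = 3 + a
B(l(o(-3), -1), -6)*4 = (3 - 1)*4 = 2*4 = 8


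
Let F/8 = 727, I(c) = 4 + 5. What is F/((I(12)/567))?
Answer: 366408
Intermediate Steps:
I(c) = 9
F = 5816 (F = 8*727 = 5816)
F/((I(12)/567)) = 5816/((9/567)) = 5816/((9*(1/567))) = 5816/(1/63) = 5816*63 = 366408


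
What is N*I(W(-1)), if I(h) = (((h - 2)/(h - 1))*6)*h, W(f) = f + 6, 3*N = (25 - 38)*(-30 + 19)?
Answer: 2145/2 ≈ 1072.5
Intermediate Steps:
N = 143/3 (N = ((25 - 38)*(-30 + 19))/3 = (-13*(-11))/3 = (⅓)*143 = 143/3 ≈ 47.667)
W(f) = 6 + f
I(h) = 6*h*(-2 + h)/(-1 + h) (I(h) = (((-2 + h)/(-1 + h))*6)*h = (6*(-2 + h)/(-1 + h))*h = 6*h*(-2 + h)/(-1 + h))
N*I(W(-1)) = 143*(6*(6 - 1)*(-2 + (6 - 1))/(-1 + (6 - 1)))/3 = 143*(6*5*(-2 + 5)/(-1 + 5))/3 = 143*(6*5*3/4)/3 = 143*(6*5*(¼)*3)/3 = (143/3)*(45/2) = 2145/2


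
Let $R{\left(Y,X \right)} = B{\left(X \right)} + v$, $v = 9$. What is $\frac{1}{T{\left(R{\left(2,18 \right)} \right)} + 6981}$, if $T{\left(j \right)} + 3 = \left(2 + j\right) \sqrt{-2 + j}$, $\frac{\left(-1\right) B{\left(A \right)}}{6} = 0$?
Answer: $\frac{6978}{48691637} - \frac{11 \sqrt{7}}{48691637} \approx 0.00014271$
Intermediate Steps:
$B{\left(A \right)} = 0$ ($B{\left(A \right)} = \left(-6\right) 0 = 0$)
$R{\left(Y,X \right)} = 9$ ($R{\left(Y,X \right)} = 0 + 9 = 9$)
$T{\left(j \right)} = -3 + \sqrt{-2 + j} \left(2 + j\right)$ ($T{\left(j \right)} = -3 + \left(2 + j\right) \sqrt{-2 + j} = -3 + \sqrt{-2 + j} \left(2 + j\right)$)
$\frac{1}{T{\left(R{\left(2,18 \right)} \right)} + 6981} = \frac{1}{\left(-3 + 2 \sqrt{-2 + 9} + 9 \sqrt{-2 + 9}\right) + 6981} = \frac{1}{\left(-3 + 2 \sqrt{7} + 9 \sqrt{7}\right) + 6981} = \frac{1}{\left(-3 + 11 \sqrt{7}\right) + 6981} = \frac{1}{6978 + 11 \sqrt{7}}$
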